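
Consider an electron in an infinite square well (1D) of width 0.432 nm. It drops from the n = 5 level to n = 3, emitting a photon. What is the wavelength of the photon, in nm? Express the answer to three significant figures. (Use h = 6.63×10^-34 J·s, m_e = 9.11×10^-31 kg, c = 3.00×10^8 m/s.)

λ = 38.5 nm

E_1 = h²/(8m_eL²) = 3.232×10^-19 J, so ΔE = (5² − 3²)E_1 = 5.171×10^-18 J.
λ = hc/ΔE = (6.63×10^-34·3.00×10^8)/5.171×10^-18 = 3.85×10^-8 m = 38.5 nm.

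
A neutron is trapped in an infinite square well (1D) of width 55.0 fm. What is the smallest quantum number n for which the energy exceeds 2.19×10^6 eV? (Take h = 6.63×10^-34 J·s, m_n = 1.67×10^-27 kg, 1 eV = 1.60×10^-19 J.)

n = 6

E_1 = h²/(8m_nL²) = 1.088×10^-14 J = 6.800×10^4 eV.
Need n² > 2.19×10^6/6.800×10^4 = 32.21, i.e. n > 5.675.
The smallest integer satisfying this is n = 6.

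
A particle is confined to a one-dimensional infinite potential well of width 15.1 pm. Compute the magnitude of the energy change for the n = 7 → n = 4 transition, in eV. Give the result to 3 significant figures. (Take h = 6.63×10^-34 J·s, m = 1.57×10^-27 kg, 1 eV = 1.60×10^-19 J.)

E_1 = h²/(8mL²) = 1.535×10^-19 J.
|ΔE| = |7² − 4²|·E_1 = 33·1.535×10^-19 J = 5.065×10^-18 J = 31.7 eV.

|ΔE| = 31.7 eV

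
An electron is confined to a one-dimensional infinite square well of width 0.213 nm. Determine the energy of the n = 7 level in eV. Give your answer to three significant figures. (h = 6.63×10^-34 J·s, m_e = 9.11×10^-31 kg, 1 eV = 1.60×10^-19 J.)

For an infinite well E_n = n²h²/(8m_eL²), so E_1 = h²/(8m_eL²) = (6.63×10^-34)²/(8·9.11×10^-31·(2.13×10^-10 m)²) = 1.329×10^-18 J.
Then E_7 = 7²·E_1 = 49·1.329×10^-18 J = 6.512×10^-17 J.
Converting, E_7 = 6.512×10^-17 J / (1.60×10^-19 J/eV) = 407 eV.

E_7 = 407 eV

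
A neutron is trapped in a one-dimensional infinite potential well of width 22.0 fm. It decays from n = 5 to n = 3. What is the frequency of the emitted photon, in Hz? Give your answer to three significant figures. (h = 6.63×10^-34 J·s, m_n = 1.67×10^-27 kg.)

f = 1.64×10^21 Hz

E_1 = h²/(8m_nL²) = 6.798×10^-14 J and ΔE = (5² − 3²)E_1 = 1.088×10^-12 J.
f = ΔE/h = 1.088×10^-12/6.63×10^-34 = 1.64×10^21 Hz.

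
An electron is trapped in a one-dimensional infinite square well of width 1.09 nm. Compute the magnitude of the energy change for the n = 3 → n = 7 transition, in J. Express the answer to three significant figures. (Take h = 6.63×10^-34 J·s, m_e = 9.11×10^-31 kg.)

E_1 = h²/(8m_eL²) = 5.077×10^-20 J.
|ΔE| = |3² − 7²|·E_1 = 40·5.077×10^-20 J = 2.03×10^-18 J.

|ΔE| = 2.03×10^-18 J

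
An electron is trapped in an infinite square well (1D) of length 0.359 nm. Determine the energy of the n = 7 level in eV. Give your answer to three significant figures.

For an infinite well E_n = n²h²/(8m_eL²), so E_1 = h²/(8m_eL²) = (6.626×10^-34)²/(8·9.109×10^-31·(3.59×10^-10 m)²) = 4.675×10^-19 J.
Then E_7 = 7²·E_1 = 49·4.675×10^-19 J = 2.291×10^-17 J.
Converting, E_7 = 2.291×10^-17 J / (1.602×10^-19 J/eV) = 143 eV.

E_7 = 143 eV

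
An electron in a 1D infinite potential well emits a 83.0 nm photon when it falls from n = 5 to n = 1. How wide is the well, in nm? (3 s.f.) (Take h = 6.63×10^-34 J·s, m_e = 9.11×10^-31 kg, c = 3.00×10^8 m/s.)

The photon carries ΔE = hc/λ = 6.63×10^-34·3.00×10^8/8.30×10^-8 m = 2.396×10^-18 J.
Since ΔE = (5² − 1²)E_1, E_1 = 9.983×10^-20 J, and L = h/√(8m_eE_1) = 7.77×10^-10 m = 0.777 nm.

L = 0.777 nm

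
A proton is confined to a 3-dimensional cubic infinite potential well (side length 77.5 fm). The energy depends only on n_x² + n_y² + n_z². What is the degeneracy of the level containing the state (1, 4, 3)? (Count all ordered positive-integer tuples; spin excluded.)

The level has n_x² + n_y² + n_z² = 26. The ordered positive-integer solutions are (1, 3, 4), (1, 4, 3), (3, 1, 4), (3, 4, 1), (4, 1, 3), (4, 3, 1).
That gives 6 states.

degeneracy = 6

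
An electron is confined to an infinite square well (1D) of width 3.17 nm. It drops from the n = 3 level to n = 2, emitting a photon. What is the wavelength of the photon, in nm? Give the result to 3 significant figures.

E_1 = h²/(8m_eL²) = 5.995×10^-21 J, so ΔE = (3² − 2²)E_1 = 2.998×10^-20 J.
λ = hc/ΔE = (6.626×10^-34·2.998×10^8)/2.998×10^-20 = 6.63×10^-6 m = 6.63×10^3 nm.

λ = 6.63×10^3 nm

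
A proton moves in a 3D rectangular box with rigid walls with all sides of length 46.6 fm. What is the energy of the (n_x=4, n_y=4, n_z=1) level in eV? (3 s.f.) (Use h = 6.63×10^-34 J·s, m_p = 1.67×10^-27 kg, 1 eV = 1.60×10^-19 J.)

For a 3D rectangular well E = (h²/8m_p)·Σ n_i²/L_i² = (6.63×10^-34)²/(8·1.67×10^-27) · [4²/(46.6 fm)² + 4²/(46.6 fm)² + 1²/(46.6 fm)²].
Evaluating gives E = 5.000×10^-13 J = 3.12×10^6 eV.

E = 3.12×10^6 eV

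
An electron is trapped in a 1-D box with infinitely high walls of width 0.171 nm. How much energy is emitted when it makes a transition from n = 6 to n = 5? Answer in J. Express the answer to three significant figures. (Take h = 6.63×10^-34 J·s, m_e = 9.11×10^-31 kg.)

E_1 = h²/(8m_eL²) = 2.063×10^-18 J.
|ΔE| = |6² − 5²|·E_1 = 11·2.063×10^-18 J = 2.27×10^-17 J.

|ΔE| = 2.27×10^-17 J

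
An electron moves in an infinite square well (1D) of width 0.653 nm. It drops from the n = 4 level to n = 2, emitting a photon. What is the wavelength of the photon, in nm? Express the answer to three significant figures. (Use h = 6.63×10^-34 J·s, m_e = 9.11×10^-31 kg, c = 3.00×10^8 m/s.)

λ = 117 nm

E_1 = h²/(8m_eL²) = 1.414×10^-19 J, so ΔE = (4² − 2²)E_1 = 1.697×10^-18 J.
λ = hc/ΔE = (6.63×10^-34·3.00×10^8)/1.697×10^-18 = 1.17×10^-7 m = 117 nm.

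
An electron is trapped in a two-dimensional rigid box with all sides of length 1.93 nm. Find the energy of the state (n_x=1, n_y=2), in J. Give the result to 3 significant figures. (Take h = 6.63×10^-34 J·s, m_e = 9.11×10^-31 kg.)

For a 2D rectangular well E = (h²/8m_e)·Σ n_i²/L_i² = (6.63×10^-34)²/(8·9.11×10^-31) · [1²/(1.93 nm)² + 2²/(1.93 nm)²].
Evaluating gives E = 8.10×10^-20 J.

E = 8.10×10^-20 J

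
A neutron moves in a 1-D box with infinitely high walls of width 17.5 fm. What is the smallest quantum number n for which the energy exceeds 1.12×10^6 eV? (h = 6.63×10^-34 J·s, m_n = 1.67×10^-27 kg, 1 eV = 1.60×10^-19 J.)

n = 2

E_1 = h²/(8m_nL²) = 1.074×10^-13 J = 6.712×10^5 eV.
Need n² > 1.12×10^6/6.712×10^5 = 1.669, i.e. n > 1.292.
The smallest integer satisfying this is n = 2.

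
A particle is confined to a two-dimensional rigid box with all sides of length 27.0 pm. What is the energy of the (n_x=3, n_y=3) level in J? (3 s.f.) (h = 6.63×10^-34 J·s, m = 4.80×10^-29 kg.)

For a 2D rectangular well E = (h²/8m)·Σ n_i²/L_i² = (6.63×10^-34)²/(8·4.80×10^-29) · [3²/(27.0 pm)² + 3²/(27.0 pm)²].
Evaluating gives E = 2.83×10^-17 J.

E = 2.83×10^-17 J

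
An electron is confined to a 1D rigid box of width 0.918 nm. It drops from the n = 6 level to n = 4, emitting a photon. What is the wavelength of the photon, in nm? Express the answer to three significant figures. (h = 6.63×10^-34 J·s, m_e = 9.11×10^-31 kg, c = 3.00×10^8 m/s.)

λ = 139 nm

E_1 = h²/(8m_eL²) = 7.157×10^-20 J, so ΔE = (6² − 4²)E_1 = 1.431×10^-18 J.
λ = hc/ΔE = (6.63×10^-34·3.00×10^8)/1.431×10^-18 = 1.39×10^-7 m = 139 nm.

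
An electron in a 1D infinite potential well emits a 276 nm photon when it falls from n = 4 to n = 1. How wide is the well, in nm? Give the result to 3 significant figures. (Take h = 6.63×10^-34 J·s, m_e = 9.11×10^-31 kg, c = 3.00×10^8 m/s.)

L = 1.12 nm

The photon carries ΔE = hc/λ = 6.63×10^-34·3.00×10^8/2.76×10^-7 m = 7.207×10^-19 J.
Since ΔE = (4² − 1²)E_1, E_1 = 4.805×10^-20 J, and L = h/√(8m_eE_1) = 1.12×10^-9 m = 1.12 nm.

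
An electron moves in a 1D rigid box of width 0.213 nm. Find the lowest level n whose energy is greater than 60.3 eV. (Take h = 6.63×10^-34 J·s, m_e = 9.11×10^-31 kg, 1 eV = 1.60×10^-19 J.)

E_1 = h²/(8m_eL²) = 1.329×10^-18 J = 8.306 eV.
Need n² > 60.3/8.306 = 7.260, i.e. n > 2.694.
The smallest integer satisfying this is n = 3.

n = 3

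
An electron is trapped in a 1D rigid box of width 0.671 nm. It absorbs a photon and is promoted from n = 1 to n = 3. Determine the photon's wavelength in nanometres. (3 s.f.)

E_1 = h²/(8m_eL²) = 1.338×10^-19 J, so ΔE = (3² − 1²)E_1 = 1.070×10^-18 J.
λ = hc/ΔE = (6.626×10^-34·2.998×10^8)/1.070×10^-18 = 1.86×10^-7 m = 186 nm.

λ = 186 nm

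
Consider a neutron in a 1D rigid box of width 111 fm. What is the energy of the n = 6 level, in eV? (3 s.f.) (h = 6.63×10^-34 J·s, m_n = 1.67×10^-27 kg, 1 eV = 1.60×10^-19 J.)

For an infinite well E_n = n²h²/(8m_nL²), so E_1 = h²/(8m_nL²) = (6.63×10^-34)²/(8·1.67×10^-27·(1.11×10^-13 m)²) = 2.670×10^-15 J.
Then E_6 = 6²·E_1 = 36·2.670×10^-15 J = 9.612×10^-14 J.
Converting, E_6 = 9.612×10^-14 J / (1.60×10^-19 J/eV) = 6.01×10^5 eV.

E_6 = 6.01×10^5 eV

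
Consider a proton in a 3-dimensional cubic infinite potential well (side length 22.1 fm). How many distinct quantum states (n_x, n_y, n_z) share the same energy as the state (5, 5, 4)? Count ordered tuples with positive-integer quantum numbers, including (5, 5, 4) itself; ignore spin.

The level has n_x² + n_y² + n_z² = 66. The ordered positive-integer solutions are (1, 1, 8), (1, 4, 7), (1, 7, 4), (1, 8, 1), (4, 1, 7), (4, 5, 5), (4, 7, 1), (5, 4, 5), (5, 5, 4), (7, 1, 4), (7, 4, 1), (8, 1, 1).
That gives 12 states.

degeneracy = 12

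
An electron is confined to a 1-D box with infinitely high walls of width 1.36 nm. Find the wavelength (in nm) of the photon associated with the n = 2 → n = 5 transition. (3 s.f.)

λ = 290 nm

E_1 = h²/(8m_eL²) = 3.257×10^-20 J, so ΔE = (5² − 2²)E_1 = 6.840×10^-19 J.
λ = hc/ΔE = (6.626×10^-34·2.998×10^8)/6.840×10^-19 = 2.90×10^-7 m = 290 nm.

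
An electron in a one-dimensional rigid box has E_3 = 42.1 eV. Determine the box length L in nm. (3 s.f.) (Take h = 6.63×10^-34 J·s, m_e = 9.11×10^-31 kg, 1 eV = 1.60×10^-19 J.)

L = 0.284 nm

From E_n = n²h²/(8m_eL²), L = n·h/√(8m_eE_n).
E_3 = 42.1 eV = 6.736×10^-18 J, so L = 3·6.63×10^-34/√(8·9.11×10^-31·6.736×10^-18) = 2.84×10^-10 m = 0.284 nm.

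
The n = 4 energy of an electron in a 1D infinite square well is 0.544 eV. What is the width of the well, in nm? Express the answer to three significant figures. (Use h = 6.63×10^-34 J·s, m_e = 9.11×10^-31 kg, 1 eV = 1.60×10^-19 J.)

L = 3.33 nm

From E_n = n²h²/(8m_eL²), L = n·h/√(8m_eE_n).
E_4 = 0.544 eV = 8.704×10^-20 J, so L = 4·6.63×10^-34/√(8·9.11×10^-31·8.704×10^-20) = 3.33×10^-9 m = 3.33 nm.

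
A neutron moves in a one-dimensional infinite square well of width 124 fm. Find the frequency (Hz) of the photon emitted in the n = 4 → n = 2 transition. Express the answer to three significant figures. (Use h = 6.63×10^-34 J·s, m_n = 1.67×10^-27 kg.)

E_1 = h²/(8m_nL²) = 2.140×10^-15 J and ΔE = (4² − 2²)E_1 = 2.568×10^-14 J.
f = ΔE/h = 2.568×10^-14/6.63×10^-34 = 3.87×10^19 Hz.

f = 3.87×10^19 Hz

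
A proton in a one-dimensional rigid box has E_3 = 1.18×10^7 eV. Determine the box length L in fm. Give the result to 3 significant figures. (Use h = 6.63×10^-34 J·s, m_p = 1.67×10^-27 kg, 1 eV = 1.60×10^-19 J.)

L = 12.5 fm

From E_n = n²h²/(8m_pL²), L = n·h/√(8m_pE_n).
E_3 = 1.18×10^7 eV = 1.888×10^-12 J, so L = 3·6.63×10^-34/√(8·1.67×10^-27·1.888×10^-12) = 1.25×10^-14 m = 12.5 fm.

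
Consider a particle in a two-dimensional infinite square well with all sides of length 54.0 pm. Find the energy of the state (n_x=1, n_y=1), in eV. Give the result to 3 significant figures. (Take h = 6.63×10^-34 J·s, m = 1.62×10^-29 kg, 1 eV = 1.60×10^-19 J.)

For a 2D rectangular well E = (h²/8m)·Σ n_i²/L_i² = (6.63×10^-34)²/(8·1.62×10^-29) · [1²/(54.0 pm)² + 1²/(54.0 pm)²].
Evaluating gives E = 2.326×10^-18 J = 14.5 eV.

E = 14.5 eV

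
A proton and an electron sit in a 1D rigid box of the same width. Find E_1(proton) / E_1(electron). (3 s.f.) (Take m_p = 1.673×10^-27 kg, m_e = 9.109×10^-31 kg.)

E_n ∝ 1/m at fixed n and L, so the ratio is m_e/m_p = 9.109×10^-31/1.673×10^-27 = 5.44×10^-4.

5.44×10^-4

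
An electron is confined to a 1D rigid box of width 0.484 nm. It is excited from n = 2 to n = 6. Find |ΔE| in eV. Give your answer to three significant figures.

E_1 = h²/(8m_eL²) = 2.572×10^-19 J.
|ΔE| = |2² − 6²|·E_1 = 32·2.572×10^-19 J = 8.230×10^-18 J = 51.4 eV.

|ΔE| = 51.4 eV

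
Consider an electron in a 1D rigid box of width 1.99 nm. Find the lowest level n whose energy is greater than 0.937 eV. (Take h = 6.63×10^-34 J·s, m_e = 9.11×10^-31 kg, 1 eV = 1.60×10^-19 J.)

n = 4

E_1 = h²/(8m_eL²) = 1.523×10^-20 J = 0.09519 eV.
Need n² > 0.937/0.09519 = 9.843, i.e. n > 3.137.
The smallest integer satisfying this is n = 4.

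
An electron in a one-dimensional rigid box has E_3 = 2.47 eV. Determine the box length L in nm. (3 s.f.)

From E_n = n²h²/(8m_eL²), L = n·h/√(8m_eE_n).
E_3 = 2.47 eV = 3.957×10^-19 J, so L = 3·6.626×10^-34/√(8·9.109×10^-31·3.957×10^-19) = 1.17×10^-9 m = 1.17 nm.

L = 1.17 nm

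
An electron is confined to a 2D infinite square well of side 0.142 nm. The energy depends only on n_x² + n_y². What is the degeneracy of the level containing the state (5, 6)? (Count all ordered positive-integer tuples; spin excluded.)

degeneracy = 2

The level has n_x² + n_y² = 61. The ordered positive-integer solutions are (5, 6), (6, 5).
That gives 2 states.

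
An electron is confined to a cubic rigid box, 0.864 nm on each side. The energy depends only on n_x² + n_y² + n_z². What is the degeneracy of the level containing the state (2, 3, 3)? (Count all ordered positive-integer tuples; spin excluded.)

The level has n_x² + n_y² + n_z² = 22. The ordered positive-integer solutions are (2, 3, 3), (3, 2, 3), (3, 3, 2).
That gives 3 states.

degeneracy = 3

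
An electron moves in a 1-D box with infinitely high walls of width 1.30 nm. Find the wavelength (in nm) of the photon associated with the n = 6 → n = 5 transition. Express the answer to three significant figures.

λ = 507 nm

E_1 = h²/(8m_eL²) = 3.565×10^-20 J, so ΔE = (6² − 5²)E_1 = 3.921×10^-19 J.
λ = hc/ΔE = (6.626×10^-34·2.998×10^8)/3.921×10^-19 = 5.07×10^-7 m = 507 nm.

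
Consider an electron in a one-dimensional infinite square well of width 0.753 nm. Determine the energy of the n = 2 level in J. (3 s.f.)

E_2 = 4.25×10^-19 J

For an infinite well E_n = n²h²/(8m_eL²), so E_1 = h²/(8m_eL²) = (6.626×10^-34)²/(8·9.109×10^-31·(7.53×10^-10 m)²) = 1.063×10^-19 J.
Then E_2 = 2²·E_1 = 4·1.063×10^-19 J = 4.25×10^-19 J.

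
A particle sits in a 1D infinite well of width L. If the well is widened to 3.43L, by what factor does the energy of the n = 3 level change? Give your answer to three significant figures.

0.0850

E_n ∝ 1/L², so the energy scales by 1/3.43² = 0.0850.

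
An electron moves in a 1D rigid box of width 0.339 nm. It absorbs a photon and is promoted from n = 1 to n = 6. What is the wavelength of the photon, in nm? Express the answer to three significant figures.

λ = 10.8 nm

E_1 = h²/(8m_eL²) = 5.243×10^-19 J, so ΔE = (6² − 1²)E_1 = 1.835×10^-17 J.
λ = hc/ΔE = (6.626×10^-34·2.998×10^8)/1.835×10^-17 = 1.08×10^-8 m = 10.8 nm.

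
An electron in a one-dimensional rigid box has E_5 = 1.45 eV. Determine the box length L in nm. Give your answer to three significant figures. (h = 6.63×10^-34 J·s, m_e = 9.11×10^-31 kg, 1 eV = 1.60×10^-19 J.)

From E_n = n²h²/(8m_eL²), L = n·h/√(8m_eE_n).
E_5 = 1.45 eV = 2.320×10^-19 J, so L = 5·6.63×10^-34/√(8·9.11×10^-31·2.320×10^-19) = 2.55×10^-9 m = 2.55 nm.

L = 2.55 nm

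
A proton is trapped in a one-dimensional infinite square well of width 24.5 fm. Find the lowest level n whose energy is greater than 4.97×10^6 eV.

E_1 = h²/(8m_pL²) = 5.465×10^-14 J = 3.411×10^5 eV.
Need n² > 4.97×10^6/3.411×10^5 = 14.57, i.e. n > 3.817.
The smallest integer satisfying this is n = 4.

n = 4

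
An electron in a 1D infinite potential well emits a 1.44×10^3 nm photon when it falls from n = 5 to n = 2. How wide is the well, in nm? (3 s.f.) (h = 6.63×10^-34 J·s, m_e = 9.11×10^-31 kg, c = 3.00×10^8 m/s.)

The photon carries ΔE = hc/λ = 6.63×10^-34·3.00×10^8/1.44×10^-6 m = 1.381×10^-19 J.
Since ΔE = (5² − 2²)E_1, E_1 = 6.576×10^-21 J, and L = h/√(8m_eE_1) = 3.03×10^-9 m = 3.03 nm.

L = 3.03 nm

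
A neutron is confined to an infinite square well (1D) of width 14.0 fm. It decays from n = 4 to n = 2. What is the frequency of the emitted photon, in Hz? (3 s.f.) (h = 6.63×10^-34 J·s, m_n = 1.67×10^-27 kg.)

E_1 = h²/(8m_nL²) = 1.679×10^-13 J and ΔE = (4² − 2²)E_1 = 2.015×10^-12 J.
f = ΔE/h = 2.015×10^-12/6.63×10^-34 = 3.04×10^21 Hz.

f = 3.04×10^21 Hz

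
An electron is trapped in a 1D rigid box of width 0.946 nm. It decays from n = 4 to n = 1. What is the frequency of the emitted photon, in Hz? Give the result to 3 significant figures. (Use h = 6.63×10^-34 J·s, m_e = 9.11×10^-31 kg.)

f = 1.52×10^15 Hz

E_1 = h²/(8m_eL²) = 6.740×10^-20 J and ΔE = (4² − 1²)E_1 = 1.011×10^-18 J.
f = ΔE/h = 1.011×10^-18/6.63×10^-34 = 1.52×10^15 Hz.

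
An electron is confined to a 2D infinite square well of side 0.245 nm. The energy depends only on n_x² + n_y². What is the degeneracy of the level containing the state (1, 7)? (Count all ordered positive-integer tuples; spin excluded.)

The level has n_x² + n_y² = 50. The ordered positive-integer solutions are (1, 7), (5, 5), (7, 1).
That gives 3 states.

degeneracy = 3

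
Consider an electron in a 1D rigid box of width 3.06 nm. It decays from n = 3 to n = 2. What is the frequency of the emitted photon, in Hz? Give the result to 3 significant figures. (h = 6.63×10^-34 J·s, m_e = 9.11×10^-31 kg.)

E_1 = h²/(8m_eL²) = 6.441×10^-21 J and ΔE = (3² − 2²)E_1 = 3.221×10^-20 J.
f = ΔE/h = 3.221×10^-20/6.63×10^-34 = 4.86×10^13 Hz.

f = 4.86×10^13 Hz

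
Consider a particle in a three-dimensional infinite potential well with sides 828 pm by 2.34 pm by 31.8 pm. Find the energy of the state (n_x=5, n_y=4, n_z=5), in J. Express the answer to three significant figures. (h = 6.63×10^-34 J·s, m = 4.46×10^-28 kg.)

E = 3.63×10^-16 J

For a 3D rectangular well E = (h²/8m)·Σ n_i²/L_i² = (6.63×10^-34)²/(8·4.46×10^-28) · [5²/(828 pm)² + 4²/(2.34 pm)² + 5²/(31.8 pm)²].
Evaluating gives E = 3.63×10^-16 J.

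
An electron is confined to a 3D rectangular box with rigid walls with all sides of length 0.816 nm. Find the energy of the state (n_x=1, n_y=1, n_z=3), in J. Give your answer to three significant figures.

E = 9.95×10^-19 J

For a 3D rectangular well E = (h²/8m_e)·Σ n_i²/L_i² = (6.626×10^-34)²/(8·9.109×10^-31) · [1²/(0.816 nm)² + 1²/(0.816 nm)² + 3²/(0.816 nm)²].
Evaluating gives E = 9.95×10^-19 J.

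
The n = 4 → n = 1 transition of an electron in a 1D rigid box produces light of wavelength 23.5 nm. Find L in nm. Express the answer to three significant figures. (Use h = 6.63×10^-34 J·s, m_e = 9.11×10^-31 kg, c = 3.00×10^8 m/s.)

The photon carries ΔE = hc/λ = 6.63×10^-34·3.00×10^8/2.35×10^-8 m = 8.464×10^-18 J.
Since ΔE = (4² − 1²)E_1, E_1 = 5.643×10^-19 J, and L = h/√(8m_eE_1) = 3.27×10^-10 m = 0.327 nm.

L = 0.327 nm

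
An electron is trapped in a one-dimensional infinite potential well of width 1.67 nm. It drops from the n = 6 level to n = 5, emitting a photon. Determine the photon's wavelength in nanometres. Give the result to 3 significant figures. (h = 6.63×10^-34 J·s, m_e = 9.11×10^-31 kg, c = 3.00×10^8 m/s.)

λ = 836 nm

E_1 = h²/(8m_eL²) = 2.163×10^-20 J, so ΔE = (6² − 5²)E_1 = 2.379×10^-19 J.
λ = hc/ΔE = (6.63×10^-34·3.00×10^8)/2.379×10^-19 = 8.36×10^-7 m = 836 nm.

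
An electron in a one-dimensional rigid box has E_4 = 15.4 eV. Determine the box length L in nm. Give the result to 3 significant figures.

From E_n = n²h²/(8m_eL²), L = n·h/√(8m_eE_n).
E_4 = 15.4 eV = 2.467×10^-18 J, so L = 4·6.626×10^-34/√(8·9.109×10^-31·2.467×10^-18) = 6.25×10^-10 m = 0.625 nm.

L = 0.625 nm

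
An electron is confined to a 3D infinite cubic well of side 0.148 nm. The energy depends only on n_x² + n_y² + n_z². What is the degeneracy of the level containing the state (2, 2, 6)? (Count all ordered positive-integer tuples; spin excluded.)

The level has n_x² + n_y² + n_z² = 44. The ordered positive-integer solutions are (2, 2, 6), (2, 6, 2), (6, 2, 2).
That gives 3 states.

degeneracy = 3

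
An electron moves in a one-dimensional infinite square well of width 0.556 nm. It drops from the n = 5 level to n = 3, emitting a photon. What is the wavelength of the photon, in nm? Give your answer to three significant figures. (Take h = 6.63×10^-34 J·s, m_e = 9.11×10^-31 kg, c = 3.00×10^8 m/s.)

E_1 = h²/(8m_eL²) = 1.951×10^-19 J, so ΔE = (5² − 3²)E_1 = 3.122×10^-18 J.
λ = hc/ΔE = (6.63×10^-34·3.00×10^8)/3.122×10^-18 = 6.37×10^-8 m = 63.7 nm.

λ = 63.7 nm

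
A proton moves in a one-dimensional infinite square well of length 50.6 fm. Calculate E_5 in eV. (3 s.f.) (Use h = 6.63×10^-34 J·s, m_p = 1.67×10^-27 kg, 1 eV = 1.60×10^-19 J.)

E_5 = 2.01×10^6 eV

For an infinite well E_n = n²h²/(8m_pL²), so E_1 = h²/(8m_pL²) = (6.63×10^-34)²/(8·1.67×10^-27·(5.06×10^-14 m)²) = 1.285×10^-14 J.
Then E_5 = 5²·E_1 = 25·1.285×10^-14 J = 3.213×10^-13 J.
Converting, E_5 = 3.213×10^-13 J / (1.60×10^-19 J/eV) = 2.01×10^6 eV.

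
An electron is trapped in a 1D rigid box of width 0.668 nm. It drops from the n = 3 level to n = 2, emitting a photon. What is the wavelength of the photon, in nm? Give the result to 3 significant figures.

E_1 = h²/(8m_eL²) = 1.350×10^-19 J, so ΔE = (3² − 2²)E_1 = 6.750×10^-19 J.
λ = hc/ΔE = (6.626×10^-34·2.998×10^8)/6.750×10^-19 = 2.94×10^-7 m = 294 nm.

λ = 294 nm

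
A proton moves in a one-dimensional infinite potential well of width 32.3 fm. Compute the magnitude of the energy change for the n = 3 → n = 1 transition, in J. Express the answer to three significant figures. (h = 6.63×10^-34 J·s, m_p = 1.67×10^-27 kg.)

|ΔE| = 2.52×10^-13 J

E_1 = h²/(8m_pL²) = 3.154×10^-14 J.
|ΔE| = |3² − 1²|·E_1 = 8·3.154×10^-14 J = 2.52×10^-13 J.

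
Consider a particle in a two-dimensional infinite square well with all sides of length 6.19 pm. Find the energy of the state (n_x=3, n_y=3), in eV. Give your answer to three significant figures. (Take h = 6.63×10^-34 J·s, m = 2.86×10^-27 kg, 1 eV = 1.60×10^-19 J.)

E = 56.4 eV

For a 2D rectangular well E = (h²/8m)·Σ n_i²/L_i² = (6.63×10^-34)²/(8·2.86×10^-27) · [3²/(6.19 pm)² + 3²/(6.19 pm)²].
Evaluating gives E = 9.025×10^-18 J = 56.4 eV.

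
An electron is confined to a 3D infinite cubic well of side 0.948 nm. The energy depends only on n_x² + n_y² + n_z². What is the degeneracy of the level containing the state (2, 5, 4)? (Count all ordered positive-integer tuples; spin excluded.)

degeneracy = 6

The level has n_x² + n_y² + n_z² = 45. The ordered positive-integer solutions are (2, 4, 5), (2, 5, 4), (4, 2, 5), (4, 5, 2), (5, 2, 4), (5, 4, 2).
That gives 6 states.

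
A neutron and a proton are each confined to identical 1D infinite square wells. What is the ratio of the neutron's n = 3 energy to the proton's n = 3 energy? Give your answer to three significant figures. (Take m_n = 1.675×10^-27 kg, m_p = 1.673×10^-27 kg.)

0.999

E_n ∝ 1/m at fixed n and L, so the ratio is m_p/m_n = 1.673×10^-27/1.675×10^-27 = 0.999.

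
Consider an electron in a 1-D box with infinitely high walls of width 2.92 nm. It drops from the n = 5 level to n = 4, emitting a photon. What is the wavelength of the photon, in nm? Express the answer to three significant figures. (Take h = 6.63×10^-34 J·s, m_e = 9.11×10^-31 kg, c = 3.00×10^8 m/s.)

E_1 = h²/(8m_eL²) = 7.074×10^-21 J, so ΔE = (5² − 4²)E_1 = 6.367×10^-20 J.
λ = hc/ΔE = (6.63×10^-34·3.00×10^8)/6.367×10^-20 = 3.12×10^-6 m = 3.12×10^3 nm.

λ = 3.12×10^3 nm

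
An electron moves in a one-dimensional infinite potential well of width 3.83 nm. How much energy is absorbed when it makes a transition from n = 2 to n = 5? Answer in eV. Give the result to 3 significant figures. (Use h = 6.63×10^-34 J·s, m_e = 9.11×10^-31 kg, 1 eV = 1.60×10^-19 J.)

E_1 = h²/(8m_eL²) = 4.112×10^-21 J.
|ΔE| = |2² − 5²|·E_1 = 21·4.112×10^-21 J = 8.635×10^-20 J = 0.540 eV.

|ΔE| = 0.540 eV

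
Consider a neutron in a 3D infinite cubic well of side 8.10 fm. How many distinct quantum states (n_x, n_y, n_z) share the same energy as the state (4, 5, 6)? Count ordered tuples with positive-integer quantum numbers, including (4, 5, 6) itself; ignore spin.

The level has n_x² + n_y² + n_z² = 77. The ordered positive-integer solutions are (2, 3, 8), (2, 8, 3), (3, 2, 8), (3, 8, 2), (4, 5, 6), (4, 6, 5), (5, 4, 6), (5, 6, 4), (6, 4, 5), (6, 5, 4), (8, 2, 3), (8, 3, 2).
That gives 12 states.

degeneracy = 12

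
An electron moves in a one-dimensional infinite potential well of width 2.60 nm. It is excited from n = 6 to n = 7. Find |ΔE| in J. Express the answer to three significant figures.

|ΔE| = 1.16×10^-19 J

E_1 = h²/(8m_eL²) = 8.912×10^-21 J.
|ΔE| = |6² − 7²|·E_1 = 13·8.912×10^-21 J = 1.16×10^-19 J.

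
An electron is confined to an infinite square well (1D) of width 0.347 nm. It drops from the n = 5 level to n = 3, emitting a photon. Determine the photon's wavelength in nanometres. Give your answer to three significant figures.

E_1 = h²/(8m_eL²) = 5.004×10^-19 J, so ΔE = (5² − 3²)E_1 = 8.006×10^-18 J.
λ = hc/ΔE = (6.626×10^-34·2.998×10^8)/8.006×10^-18 = 2.48×10^-8 m = 24.8 nm.

λ = 24.8 nm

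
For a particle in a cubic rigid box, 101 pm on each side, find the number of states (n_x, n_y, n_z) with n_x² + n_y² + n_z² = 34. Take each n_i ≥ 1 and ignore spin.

degeneracy = 3

The level has n_x² + n_y² + n_z² = 34. The ordered positive-integer solutions are (3, 3, 4), (3, 4, 3), (4, 3, 3).
That gives 3 states.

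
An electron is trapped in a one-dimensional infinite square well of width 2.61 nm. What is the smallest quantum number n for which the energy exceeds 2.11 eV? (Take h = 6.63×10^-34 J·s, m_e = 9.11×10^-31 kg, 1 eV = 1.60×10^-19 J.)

E_1 = h²/(8m_eL²) = 8.854×10^-21 J = 0.05534 eV.
Need n² > 2.11/0.05534 = 38.13, i.e. n > 6.175.
The smallest integer satisfying this is n = 7.

n = 7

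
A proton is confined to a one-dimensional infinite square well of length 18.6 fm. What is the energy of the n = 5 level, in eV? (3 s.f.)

For an infinite well E_n = n²h²/(8m_pL²), so E_1 = h²/(8m_pL²) = (6.626×10^-34)²/(8·1.673×10^-27·(1.86×10^-14 m)²) = 9.482×10^-14 J.
Then E_5 = 5²·E_1 = 25·9.482×10^-14 J = 2.371×10^-12 J.
Converting, E_5 = 2.371×10^-12 J / (1.602×10^-19 J/eV) = 1.48×10^7 eV.

E_5 = 1.48×10^7 eV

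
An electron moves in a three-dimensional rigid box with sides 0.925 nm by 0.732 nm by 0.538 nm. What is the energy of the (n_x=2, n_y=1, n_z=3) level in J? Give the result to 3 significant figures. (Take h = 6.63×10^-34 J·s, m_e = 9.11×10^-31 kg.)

E = 2.27×10^-18 J

For a 3D rectangular well E = (h²/8m_e)·Σ n_i²/L_i² = (6.63×10^-34)²/(8·9.11×10^-31) · [2²/(0.925 nm)² + 1²/(0.732 nm)² + 3²/(0.538 nm)²].
Evaluating gives E = 2.27×10^-18 J.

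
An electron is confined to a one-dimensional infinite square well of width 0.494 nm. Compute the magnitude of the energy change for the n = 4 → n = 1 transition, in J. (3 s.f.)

|ΔE| = 3.70×10^-18 J

E_1 = h²/(8m_eL²) = 2.469×10^-19 J.
|ΔE| = |4² − 1²|·E_1 = 15·2.469×10^-19 J = 3.70×10^-18 J.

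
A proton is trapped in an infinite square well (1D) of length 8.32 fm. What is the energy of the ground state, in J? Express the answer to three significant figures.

For an infinite well E_n = n²h²/(8m_pL²), so E_1 = h²/(8m_pL²) = (6.626×10^-34)²/(8·1.673×10^-27·(8.32×10^-15 m)²) = 4.739×10^-13 J.

E_1 = 4.74×10^-13 J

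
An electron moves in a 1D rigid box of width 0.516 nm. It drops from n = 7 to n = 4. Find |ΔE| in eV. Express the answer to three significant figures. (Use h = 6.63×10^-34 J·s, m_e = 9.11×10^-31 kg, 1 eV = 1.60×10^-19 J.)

E_1 = h²/(8m_eL²) = 2.265×10^-19 J.
|ΔE| = |7² − 4²|·E_1 = 33·2.265×10^-19 J = 7.474×10^-18 J = 46.7 eV.

|ΔE| = 46.7 eV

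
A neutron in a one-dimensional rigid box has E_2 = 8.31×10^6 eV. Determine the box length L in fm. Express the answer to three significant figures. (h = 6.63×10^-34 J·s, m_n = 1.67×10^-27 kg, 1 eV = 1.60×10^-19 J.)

From E_n = n²h²/(8m_nL²), L = n·h/√(8m_nE_n).
E_2 = 8.31×10^6 eV = 1.330×10^-12 J, so L = 2·6.63×10^-34/√(8·1.67×10^-27·1.330×10^-12) = 9.95×10^-15 m = 9.95 fm.

L = 9.95 fm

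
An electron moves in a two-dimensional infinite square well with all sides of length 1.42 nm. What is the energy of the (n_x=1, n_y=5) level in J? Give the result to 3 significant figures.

E = 7.77×10^-19 J

For a 2D rectangular well E = (h²/8m_e)·Σ n_i²/L_i² = (6.626×10^-34)²/(8·9.109×10^-31) · [1²/(1.42 nm)² + 5²/(1.42 nm)²].
Evaluating gives E = 7.77×10^-19 J.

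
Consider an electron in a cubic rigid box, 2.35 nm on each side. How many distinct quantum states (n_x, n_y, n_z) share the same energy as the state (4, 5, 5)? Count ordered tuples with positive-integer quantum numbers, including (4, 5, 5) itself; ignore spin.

degeneracy = 12

The level has n_x² + n_y² + n_z² = 66. The ordered positive-integer solutions are (1, 1, 8), (1, 4, 7), (1, 7, 4), (1, 8, 1), (4, 1, 7), (4, 5, 5), (4, 7, 1), (5, 4, 5), (5, 5, 4), (7, 1, 4), (7, 4, 1), (8, 1, 1).
That gives 12 states.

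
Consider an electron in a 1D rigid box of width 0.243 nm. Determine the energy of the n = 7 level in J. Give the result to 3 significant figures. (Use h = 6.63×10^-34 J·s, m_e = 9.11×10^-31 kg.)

For an infinite well E_n = n²h²/(8m_eL²), so E_1 = h²/(8m_eL²) = (6.63×10^-34)²/(8·9.11×10^-31·(2.43×10^-10 m)²) = 1.021×10^-18 J.
Then E_7 = 7²·E_1 = 49·1.021×10^-18 J = 5.00×10^-17 J.

E_7 = 5.00×10^-17 J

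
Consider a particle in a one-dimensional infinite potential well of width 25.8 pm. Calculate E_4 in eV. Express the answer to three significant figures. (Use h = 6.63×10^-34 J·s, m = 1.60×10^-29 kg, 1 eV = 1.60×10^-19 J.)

E_4 = 516 eV

For an infinite well E_n = n²h²/(8mL²), so E_1 = h²/(8mL²) = (6.63×10^-34)²/(8·1.60×10^-29·(2.58×10^-11 m)²) = 5.159×10^-18 J.
Then E_4 = 4²·E_1 = 16·5.159×10^-18 J = 8.254×10^-17 J.
Converting, E_4 = 8.254×10^-17 J / (1.60×10^-19 J/eV) = 516 eV.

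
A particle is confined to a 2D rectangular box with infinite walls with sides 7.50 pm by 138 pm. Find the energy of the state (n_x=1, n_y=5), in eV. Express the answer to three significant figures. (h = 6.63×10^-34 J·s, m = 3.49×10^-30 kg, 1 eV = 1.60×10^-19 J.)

E = 1.88×10^3 eV

For a 2D rectangular well E = (h²/8m)·Σ n_i²/L_i² = (6.63×10^-34)²/(8·3.49×10^-30) · [1²/(7.50 pm)² + 5²/(138 pm)²].
Evaluating gives E = 3.006×10^-16 J = 1.88×10^3 eV.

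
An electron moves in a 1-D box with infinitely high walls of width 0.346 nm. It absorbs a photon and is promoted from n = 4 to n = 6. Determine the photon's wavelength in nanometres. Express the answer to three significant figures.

E_1 = h²/(8m_eL²) = 5.033×10^-19 J, so ΔE = (6² − 4²)E_1 = 1.007×10^-17 J.
λ = hc/ΔE = (6.626×10^-34·2.998×10^8)/1.007×10^-17 = 1.97×10^-8 m = 19.7 nm.

λ = 19.7 nm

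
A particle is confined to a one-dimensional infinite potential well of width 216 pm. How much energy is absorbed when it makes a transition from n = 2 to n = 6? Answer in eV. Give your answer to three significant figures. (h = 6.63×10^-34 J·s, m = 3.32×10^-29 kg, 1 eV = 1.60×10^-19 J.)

|ΔE| = 7.09 eV

E_1 = h²/(8mL²) = 3.547×10^-20 J.
|ΔE| = |2² − 6²|·E_1 = 32·3.547×10^-20 J = 1.135×10^-18 J = 7.09 eV.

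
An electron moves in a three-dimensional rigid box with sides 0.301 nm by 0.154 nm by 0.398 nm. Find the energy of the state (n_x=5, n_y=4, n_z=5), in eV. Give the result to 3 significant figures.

E = 417 eV

For a 3D rectangular well E = (h²/8m_e)·Σ n_i²/L_i² = (6.626×10^-34)²/(8·9.109×10^-31) · [5²/(0.301 nm)² + 4²/(0.154 nm)² + 5²/(0.398 nm)²].
Evaluating gives E = 6.678×10^-17 J = 417 eV.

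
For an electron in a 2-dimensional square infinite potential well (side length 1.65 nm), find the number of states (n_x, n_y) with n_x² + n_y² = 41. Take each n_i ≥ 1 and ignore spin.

degeneracy = 2

The level has n_x² + n_y² = 41. The ordered positive-integer solutions are (4, 5), (5, 4).
That gives 2 states.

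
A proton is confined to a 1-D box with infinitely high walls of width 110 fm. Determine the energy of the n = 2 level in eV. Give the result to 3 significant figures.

E_2 = 6.77×10^4 eV

For an infinite well E_n = n²h²/(8m_pL²), so E_1 = h²/(8m_pL²) = (6.626×10^-34)²/(8·1.673×10^-27·(1.10×10^-13 m)²) = 2.711×10^-15 J.
Then E_2 = 2²·E_1 = 4·2.711×10^-15 J = 1.084×10^-14 J.
Converting, E_2 = 1.084×10^-14 J / (1.602×10^-19 J/eV) = 6.77×10^4 eV.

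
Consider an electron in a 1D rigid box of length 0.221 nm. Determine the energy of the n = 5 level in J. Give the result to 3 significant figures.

For an infinite well E_n = n²h²/(8m_eL²), so E_1 = h²/(8m_eL²) = (6.626×10^-34)²/(8·9.109×10^-31·(2.21×10^-10 m)²) = 1.234×10^-18 J.
Then E_5 = 5²·E_1 = 25·1.234×10^-18 J = 3.08×10^-17 J.

E_5 = 3.08×10^-17 J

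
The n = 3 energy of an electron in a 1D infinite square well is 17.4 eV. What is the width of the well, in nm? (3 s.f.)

From E_n = n²h²/(8m_eL²), L = n·h/√(8m_eE_n).
E_3 = 17.4 eV = 2.787×10^-18 J, so L = 3·6.626×10^-34/√(8·9.109×10^-31·2.787×10^-18) = 4.41×10^-10 m = 0.441 nm.

L = 0.441 nm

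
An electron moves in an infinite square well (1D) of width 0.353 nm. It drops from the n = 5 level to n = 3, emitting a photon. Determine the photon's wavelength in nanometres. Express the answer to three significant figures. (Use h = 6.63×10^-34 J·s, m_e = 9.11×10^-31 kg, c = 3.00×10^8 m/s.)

E_1 = h²/(8m_eL²) = 4.840×10^-19 J, so ΔE = (5² − 3²)E_1 = 7.744×10^-18 J.
λ = hc/ΔE = (6.63×10^-34·3.00×10^8)/7.744×10^-18 = 2.57×10^-8 m = 25.7 nm.

λ = 25.7 nm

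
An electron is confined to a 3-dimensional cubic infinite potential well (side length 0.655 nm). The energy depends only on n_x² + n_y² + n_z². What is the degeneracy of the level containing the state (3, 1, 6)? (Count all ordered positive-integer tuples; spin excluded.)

The level has n_x² + n_y² + n_z² = 46. The ordered positive-integer solutions are (1, 3, 6), (1, 6, 3), (3, 1, 6), (3, 6, 1), (6, 1, 3), (6, 3, 1).
That gives 6 states.

degeneracy = 6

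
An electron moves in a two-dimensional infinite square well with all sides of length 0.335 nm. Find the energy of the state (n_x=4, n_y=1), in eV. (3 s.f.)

For a 2D rectangular well E = (h²/8m_e)·Σ n_i²/L_i² = (6.626×10^-34)²/(8·9.109×10^-31) · [4²/(0.335 nm)² + 1²/(0.335 nm)²].
Evaluating gives E = 9.126×10^-18 J = 57.0 eV.

E = 57.0 eV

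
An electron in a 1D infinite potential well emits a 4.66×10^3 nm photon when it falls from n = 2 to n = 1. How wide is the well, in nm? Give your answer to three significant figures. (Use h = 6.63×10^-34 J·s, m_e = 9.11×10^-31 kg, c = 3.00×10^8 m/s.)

L = 2.06 nm

The photon carries ΔE = hc/λ = 6.63×10^-34·3.00×10^8/4.66×10^-6 m = 4.268×10^-20 J.
Since ΔE = (2² − 1²)E_1, E_1 = 1.423×10^-20 J, and L = h/√(8m_eE_1) = 2.06×10^-9 m = 2.06 nm.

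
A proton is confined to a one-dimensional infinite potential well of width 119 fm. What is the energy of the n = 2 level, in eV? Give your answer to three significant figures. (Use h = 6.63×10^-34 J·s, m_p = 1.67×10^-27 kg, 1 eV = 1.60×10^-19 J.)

For an infinite well E_n = n²h²/(8m_pL²), so E_1 = h²/(8m_pL²) = (6.63×10^-34)²/(8·1.67×10^-27·(1.19×10^-13 m)²) = 2.323×10^-15 J.
Then E_2 = 2²·E_1 = 4·2.323×10^-15 J = 9.292×10^-15 J.
Converting, E_2 = 9.292×10^-15 J / (1.60×10^-19 J/eV) = 5.81×10^4 eV.

E_2 = 5.81×10^4 eV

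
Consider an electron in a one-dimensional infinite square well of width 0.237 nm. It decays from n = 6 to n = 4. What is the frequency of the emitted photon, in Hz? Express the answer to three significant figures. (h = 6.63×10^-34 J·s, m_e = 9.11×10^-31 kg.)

E_1 = h²/(8m_eL²) = 1.074×10^-18 J and ΔE = (6² − 4²)E_1 = 2.148×10^-17 J.
f = ΔE/h = 2.148×10^-17/6.63×10^-34 = 3.24×10^16 Hz.

f = 3.24×10^16 Hz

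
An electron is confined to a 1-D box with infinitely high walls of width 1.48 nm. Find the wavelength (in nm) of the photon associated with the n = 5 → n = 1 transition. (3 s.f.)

E_1 = h²/(8m_eL²) = 2.751×10^-20 J, so ΔE = (5² − 1²)E_1 = 6.602×10^-19 J.
λ = hc/ΔE = (6.626×10^-34·2.998×10^8)/6.602×10^-19 = 3.01×10^-7 m = 301 nm.

λ = 301 nm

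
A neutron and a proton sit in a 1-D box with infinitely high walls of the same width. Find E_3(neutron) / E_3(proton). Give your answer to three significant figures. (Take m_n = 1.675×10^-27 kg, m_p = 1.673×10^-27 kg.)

0.999

E_n ∝ 1/m at fixed n and L, so the ratio is m_p/m_n = 1.673×10^-27/1.675×10^-27 = 0.999.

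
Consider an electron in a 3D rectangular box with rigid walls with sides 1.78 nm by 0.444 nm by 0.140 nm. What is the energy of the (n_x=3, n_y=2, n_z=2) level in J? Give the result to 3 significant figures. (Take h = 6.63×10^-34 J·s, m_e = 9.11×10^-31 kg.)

E = 1.37×10^-17 J

For a 3D rectangular well E = (h²/8m_e)·Σ n_i²/L_i² = (6.63×10^-34)²/(8·9.11×10^-31) · [3²/(1.78 nm)² + 2²/(0.444 nm)² + 2²/(0.140 nm)²].
Evaluating gives E = 1.37×10^-17 J.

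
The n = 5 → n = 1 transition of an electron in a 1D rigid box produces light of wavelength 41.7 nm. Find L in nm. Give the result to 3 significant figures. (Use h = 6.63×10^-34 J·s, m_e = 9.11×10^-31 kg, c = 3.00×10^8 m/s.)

The photon carries ΔE = hc/λ = 6.63×10^-34·3.00×10^8/4.17×10^-8 m = 4.770×10^-18 J.
Since ΔE = (5² − 1²)E_1, E_1 = 1.988×10^-19 J, and L = h/√(8m_eE_1) = 5.51×10^-10 m = 0.551 nm.

L = 0.551 nm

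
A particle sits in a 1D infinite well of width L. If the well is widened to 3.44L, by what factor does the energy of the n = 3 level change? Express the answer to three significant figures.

0.0845

E_n ∝ 1/L², so the energy scales by 1/3.44² = 0.0845.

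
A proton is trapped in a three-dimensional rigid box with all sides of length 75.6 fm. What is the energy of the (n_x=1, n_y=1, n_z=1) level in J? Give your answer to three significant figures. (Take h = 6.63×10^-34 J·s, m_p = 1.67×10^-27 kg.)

E = 1.73×10^-14 J

For a 3D rectangular well E = (h²/8m_p)·Σ n_i²/L_i² = (6.63×10^-34)²/(8·1.67×10^-27) · [1²/(75.6 fm)² + 1²/(75.6 fm)² + 1²/(75.6 fm)²].
Evaluating gives E = 1.73×10^-14 J.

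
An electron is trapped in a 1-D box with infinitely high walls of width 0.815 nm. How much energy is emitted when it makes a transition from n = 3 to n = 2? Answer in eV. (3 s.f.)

|ΔE| = 2.83 eV

E_1 = h²/(8m_eL²) = 9.070×10^-20 J.
|ΔE| = |3² − 2²|·E_1 = 5·9.070×10^-20 J = 4.535×10^-19 J = 2.83 eV.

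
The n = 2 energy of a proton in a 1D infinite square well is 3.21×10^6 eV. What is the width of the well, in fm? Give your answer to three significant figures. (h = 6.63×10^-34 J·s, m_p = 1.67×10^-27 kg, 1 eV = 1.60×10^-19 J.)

From E_n = n²h²/(8m_pL²), L = n·h/√(8m_pE_n).
E_2 = 3.21×10^6 eV = 5.136×10^-13 J, so L = 2·6.63×10^-34/√(8·1.67×10^-27·5.136×10^-13) = 1.60×10^-14 m = 16.0 fm.

L = 16.0 fm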